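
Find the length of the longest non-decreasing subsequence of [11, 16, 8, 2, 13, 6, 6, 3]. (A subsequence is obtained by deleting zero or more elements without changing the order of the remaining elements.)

Scanning left to right, the best length ending at each element is: 11→1, 16→2, 8→1, 2→1, 13→2, 6→2, 6→3, 3→2.
So the longest non-decreasing subsequence has length 3, e.g. 2, 6, 6.

3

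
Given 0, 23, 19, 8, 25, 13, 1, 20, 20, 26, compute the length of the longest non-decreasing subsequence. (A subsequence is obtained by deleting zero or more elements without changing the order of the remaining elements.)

One longest non-decreasing subsequence is 0, 8, 13, 20, 20, 26 (positions 1,4,6,8,9,10), of length 6; no longer one exists.

6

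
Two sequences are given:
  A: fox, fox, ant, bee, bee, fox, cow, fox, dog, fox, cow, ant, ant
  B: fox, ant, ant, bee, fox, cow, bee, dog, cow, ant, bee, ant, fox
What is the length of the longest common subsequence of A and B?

A longest common subsequence is fox, ant, bee, fox, cow, dog, cow, ant, ant (length 9); the LCS DP confirms no longer common subsequence exists.

9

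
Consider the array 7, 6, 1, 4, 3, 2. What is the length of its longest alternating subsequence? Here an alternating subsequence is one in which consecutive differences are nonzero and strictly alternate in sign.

4

Track the best alternating length ending on an up-step vs a down-step at each position: up/down = 1/1, 1/2, 1/2, 3/2, 3/4, 3/4.
The maximum over both is 4; one such subsequence is 7, 1, 4, 3.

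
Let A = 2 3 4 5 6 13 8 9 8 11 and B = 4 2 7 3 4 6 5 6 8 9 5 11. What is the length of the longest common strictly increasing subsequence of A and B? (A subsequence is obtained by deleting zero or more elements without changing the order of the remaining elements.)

8

For each value that appears in both, track the longest common increasing run ending there.
The best achievable length is 8; one witness is 2, 3, 4, 5, 6, 8, 9, 11 (A-positions 1,2,3,4,5,7,8,10, B-positions 2,4,5,7,8,9,10,12).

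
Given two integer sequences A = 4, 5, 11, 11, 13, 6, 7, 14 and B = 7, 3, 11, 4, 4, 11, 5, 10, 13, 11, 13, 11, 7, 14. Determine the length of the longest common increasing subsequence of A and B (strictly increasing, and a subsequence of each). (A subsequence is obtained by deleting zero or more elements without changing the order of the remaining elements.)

5

A longest common strictly increasing subsequence is 4, 5, 11, 13, 14 (length 5); it appears in order in both A and B, and no longer such subsequence exists.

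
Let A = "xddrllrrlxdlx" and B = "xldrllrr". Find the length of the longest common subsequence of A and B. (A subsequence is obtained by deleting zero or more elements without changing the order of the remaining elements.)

A longest common subsequence is xdrllrr (length 7); the LCS DP confirms no longer common subsequence exists.

7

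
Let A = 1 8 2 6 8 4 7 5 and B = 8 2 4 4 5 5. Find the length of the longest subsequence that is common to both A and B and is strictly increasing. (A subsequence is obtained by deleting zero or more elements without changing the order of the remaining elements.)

For each value that appears in both, track the longest common increasing run ending there.
The best achievable length is 3; one witness is 2, 4, 5 (A-positions 3,6,8, B-positions 2,3,5).

3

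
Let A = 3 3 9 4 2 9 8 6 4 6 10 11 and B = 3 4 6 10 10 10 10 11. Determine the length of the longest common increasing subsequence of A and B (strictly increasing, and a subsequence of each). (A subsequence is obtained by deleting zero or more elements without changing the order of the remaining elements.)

A longest common strictly increasing subsequence is 3, 4, 6, 10, 11 (length 5); it appears in order in both A and B, and no longer such subsequence exists.

5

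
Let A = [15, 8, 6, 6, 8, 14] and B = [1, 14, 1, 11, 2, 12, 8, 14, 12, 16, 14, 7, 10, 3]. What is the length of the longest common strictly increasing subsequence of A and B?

A longest common strictly increasing subsequence is 8, 14 (length 2); it appears in order in both A and B, and no longer such subsequence exists.

2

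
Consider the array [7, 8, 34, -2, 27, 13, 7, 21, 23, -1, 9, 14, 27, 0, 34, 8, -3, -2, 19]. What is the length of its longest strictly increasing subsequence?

Scanning left to right, the best length ending at each element is: 7→1, 8→2, 34→3, -2→1, 27→3, 13→3, 7→2, 21→4, 23→5, -1→2, 9→3, 14→4, 27→6, 0→3, 34→7, 8→4, -3→1, -2→2, 19→5.
So the longest increasing subsequence has length 7, e.g. 7, 8, 13, 21, 23, 27, 34.

7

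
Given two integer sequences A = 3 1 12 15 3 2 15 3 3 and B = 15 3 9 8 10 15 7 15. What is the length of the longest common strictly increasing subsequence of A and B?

A longest common strictly increasing subsequence is 3, 15 (length 2); it appears in order in both A and B, and no longer such subsequence exists.

2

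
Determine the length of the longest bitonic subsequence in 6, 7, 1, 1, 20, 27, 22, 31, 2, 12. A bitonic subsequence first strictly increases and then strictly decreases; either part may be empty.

One longest bitonic subsequence is 6, 7, 20, 27, 22, 12 (positions 1,2,5,6,7,10): it rises to 27 then falls. Length 6 is optimal.

6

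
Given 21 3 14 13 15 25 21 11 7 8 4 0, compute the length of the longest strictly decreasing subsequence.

Let dp[i] be the longest decreasing subsequence ending at position i. Then dp = [1, 2, 2, 3, 2, 1, 2, 4, 5, 5, 6, 7].
The maximum is 7; one witness is 21, 14, 13, 11, 7, 4, 0 at positions 1,3,4,8,9,11,12.

7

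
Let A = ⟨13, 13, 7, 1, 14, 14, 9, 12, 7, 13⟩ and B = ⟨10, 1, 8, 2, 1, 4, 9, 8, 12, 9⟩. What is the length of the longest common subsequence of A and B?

A longest common subsequence is 1, 9, 12 (length 3); the LCS DP confirms no longer common subsequence exists.

3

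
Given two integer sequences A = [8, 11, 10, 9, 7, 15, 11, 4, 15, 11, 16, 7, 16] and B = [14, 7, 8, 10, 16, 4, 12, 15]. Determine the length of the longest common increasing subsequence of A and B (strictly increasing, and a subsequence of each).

3

For each value that appears in both, track the longest common increasing run ending there.
The best achievable length is 3; one witness is 8, 10, 16 (A-positions 1,3,11, B-positions 3,4,5).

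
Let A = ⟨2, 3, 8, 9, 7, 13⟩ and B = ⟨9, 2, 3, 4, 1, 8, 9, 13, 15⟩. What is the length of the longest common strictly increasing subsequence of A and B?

5

For each value that appears in both, track the longest common increasing run ending there.
The best achievable length is 5; one witness is 2, 3, 8, 9, 13 (A-positions 1,2,3,4,6, B-positions 2,3,6,7,8).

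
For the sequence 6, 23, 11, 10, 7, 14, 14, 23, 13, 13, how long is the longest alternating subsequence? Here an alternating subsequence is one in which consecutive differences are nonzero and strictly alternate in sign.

5

A longest alternating subsequence is 6, 23, 11, 14, 13 (positions 1,2,3,6,9); its 4 consecutive differences strictly alternate in sign, and length 5 is optimal.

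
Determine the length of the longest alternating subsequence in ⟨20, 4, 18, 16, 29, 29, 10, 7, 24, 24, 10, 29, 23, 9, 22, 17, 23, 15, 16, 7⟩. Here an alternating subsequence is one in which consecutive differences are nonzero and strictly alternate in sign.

A longest alternating subsequence is 20, 4, 18, 16, 29, 10, 24, 10, 29, 9, 22, 17, 23, 15, 16, 7 (positions 1,2,3,4,5,7,9,11,12,14,15,16,17,18,19,20); its 15 consecutive differences strictly alternate in sign, and length 16 is optimal.

16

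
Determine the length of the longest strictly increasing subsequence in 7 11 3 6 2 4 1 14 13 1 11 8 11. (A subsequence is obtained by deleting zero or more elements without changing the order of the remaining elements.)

4

Let dp[i] be the longest increasing subsequence ending at position i. Then dp = [1, 2, 1, 2, 1, 2, 1, 3, 3, 1, 3, 3, 4].
The maximum is 4; one witness is 3, 6, 8, 11 at positions 3,4,12,13.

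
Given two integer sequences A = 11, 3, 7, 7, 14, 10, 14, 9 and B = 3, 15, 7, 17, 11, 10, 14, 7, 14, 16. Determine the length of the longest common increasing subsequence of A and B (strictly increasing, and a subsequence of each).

4

A longest common strictly increasing subsequence is 3, 7, 10, 14 (length 4); it appears in order in both A and B, and no longer such subsequence exists.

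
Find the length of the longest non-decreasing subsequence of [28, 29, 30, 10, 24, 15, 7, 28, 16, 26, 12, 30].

Scanning left to right, the best length ending at each element is: 28→1, 29→2, 30→3, 10→1, 24→2, 15→2, 7→1, 28→3, 16→3, 26→4, 12→2, 30→5.
So the longest non-decreasing subsequence has length 5, e.g. 10, 15, 16, 26, 30.

5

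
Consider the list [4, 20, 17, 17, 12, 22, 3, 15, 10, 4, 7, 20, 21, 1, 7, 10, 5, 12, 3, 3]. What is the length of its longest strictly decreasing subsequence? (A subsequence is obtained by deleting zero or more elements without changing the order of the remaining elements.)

Scanning left to right, the best length ending at each element is: 4→1, 20→1, 17→2, 17→2, 12→3, 22→1, 3→4, 15→3, 10→4, 4→5, 7→5, 20→2, 21→2, 1→6, 7→5, 10→4, 5→6, 12→4, 3→7, 3→7.
So the longest decreasing subsequence has length 7, e.g. 20, 17, 12, 10, 7, 5, 3.

7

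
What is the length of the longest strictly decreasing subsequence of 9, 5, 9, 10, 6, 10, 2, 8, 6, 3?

4

Let dp[i] be the longest decreasing subsequence ending at position i. Then dp = [1, 2, 1, 1, 2, 1, 3, 2, 3, 4].
The maximum is 4; one witness is 9, 8, 6, 3 at positions 1,8,9,10.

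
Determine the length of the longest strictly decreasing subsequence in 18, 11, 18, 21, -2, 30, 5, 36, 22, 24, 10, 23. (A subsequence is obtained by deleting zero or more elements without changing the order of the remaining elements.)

3

Scanning left to right, the best length ending at each element is: 18→1, 11→2, 18→1, 21→1, -2→3, 30→1, 5→3, 36→1, 22→2, 24→2, 10→3, 23→3.
So the longest decreasing subsequence has length 3, e.g. 18, 11, -2.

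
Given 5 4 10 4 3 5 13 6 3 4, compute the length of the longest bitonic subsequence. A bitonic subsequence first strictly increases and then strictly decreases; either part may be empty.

5

One longest bitonic subsequence is 5, 10, 13, 6, 4 (positions 1,3,7,8,10): it rises to 13 then falls. Length 5 is optimal.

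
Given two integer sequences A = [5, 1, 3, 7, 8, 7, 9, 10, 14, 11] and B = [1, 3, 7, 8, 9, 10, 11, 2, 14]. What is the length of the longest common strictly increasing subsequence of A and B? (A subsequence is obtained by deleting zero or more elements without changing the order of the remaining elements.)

For each value that appears in both, track the longest common increasing run ending there.
The best achievable length is 7; one witness is 1, 3, 7, 8, 9, 10, 11 (A-positions 2,3,4,5,7,8,10, B-positions 1,2,3,4,5,6,7).

7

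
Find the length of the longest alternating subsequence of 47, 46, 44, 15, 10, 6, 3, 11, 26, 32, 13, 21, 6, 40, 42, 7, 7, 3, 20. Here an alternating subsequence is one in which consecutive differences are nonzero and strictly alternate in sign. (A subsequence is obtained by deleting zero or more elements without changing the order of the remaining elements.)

Track the best alternating length ending on an up-step vs a down-step at each position: up/down = 1/1, 1/2, 1/2, 1/2, 1/2, 1/2, 1/2, 3/2, 3/2, 3/2, 3/4, 5/4, 3/6, 7/2, 7/2, 7/8, 7/8, 1/8, 9/8.
The maximum over both is 9; one such subsequence is 47, 15, 26, 13, 21, 6, 40, 7, 20.

9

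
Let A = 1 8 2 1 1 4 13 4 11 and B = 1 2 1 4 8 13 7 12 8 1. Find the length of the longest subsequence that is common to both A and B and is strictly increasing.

A longest common strictly increasing subsequence is 1, 2, 4, 13 (length 4); it appears in order in both A and B, and no longer such subsequence exists.

4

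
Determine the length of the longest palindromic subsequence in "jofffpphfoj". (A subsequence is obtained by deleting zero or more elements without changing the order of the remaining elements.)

8

Using dp[i][j] = 2 + dp[i+1][j−1] if the ends match, else max(dp[i+1][j], dp[i][j−1]):
dp[1][11] = 8. A witness is jofppfoj at positions 1,2,3,6,7,9,10,11.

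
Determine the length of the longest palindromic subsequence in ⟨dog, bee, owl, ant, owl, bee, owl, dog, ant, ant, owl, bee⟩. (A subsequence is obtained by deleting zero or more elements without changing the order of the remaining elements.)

One longest palindromic subsequence is bee owl ant owl bee owl ant owl bee (positions 2,3,4,5,6,7,10,11,12); it reads the same forward and backward, and the interval DP gives dp[1][12] = 9.

9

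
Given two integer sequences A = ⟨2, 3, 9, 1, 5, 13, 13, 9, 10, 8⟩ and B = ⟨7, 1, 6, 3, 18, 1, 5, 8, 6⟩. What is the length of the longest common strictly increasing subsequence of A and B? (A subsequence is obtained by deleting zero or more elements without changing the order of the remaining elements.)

3

A longest common strictly increasing subsequence is 1, 5, 8 (length 3); it appears in order in both A and B, and no longer such subsequence exists.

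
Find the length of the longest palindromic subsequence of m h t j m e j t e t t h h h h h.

One longest palindromic subsequence is httetth (positions 2,3,8,9,10,11,16); it reads the same forward and backward, and the interval DP gives dp[1][16] = 7.

7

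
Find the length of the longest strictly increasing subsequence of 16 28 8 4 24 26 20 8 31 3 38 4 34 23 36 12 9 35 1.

Let dp[i] be the longest increasing subsequence ending at position i. Then dp = [1, 2, 1, 1, 2, 3, 2, 2, 4, 1, 5, 2, 5, 3, 6, 3, 3, 6, 1].
The maximum is 6; one witness is 16, 24, 26, 31, 34, 36 at positions 1,5,6,9,13,15.

6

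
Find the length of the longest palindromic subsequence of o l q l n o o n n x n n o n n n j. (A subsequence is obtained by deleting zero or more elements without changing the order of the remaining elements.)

One longest palindromic subsequence is nonnxnnon (positions 5,7,8,9,10,11,12,13,16); it reads the same forward and backward, and the interval DP gives dp[1][17] = 9.

9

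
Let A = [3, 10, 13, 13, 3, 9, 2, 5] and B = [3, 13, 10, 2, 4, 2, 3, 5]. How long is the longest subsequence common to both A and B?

4

Backtracking the LCS table gives one alignment: 3 (A1,B1) → 10 (A2,B3) → 3 (A5,B7) → 5 (A8,B8).
So the longest common subsequence has length 4.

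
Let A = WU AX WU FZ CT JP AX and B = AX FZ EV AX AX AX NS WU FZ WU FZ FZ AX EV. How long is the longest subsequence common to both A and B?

4

A longest common subsequence is WU, WU, FZ, AX (length 4); the LCS DP confirms no longer common subsequence exists.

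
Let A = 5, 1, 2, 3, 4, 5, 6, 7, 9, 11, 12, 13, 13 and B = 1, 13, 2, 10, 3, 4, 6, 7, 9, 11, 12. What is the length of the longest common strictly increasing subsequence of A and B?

A longest common strictly increasing subsequence is 1, 2, 3, 4, 6, 7, 9, 11, 12 (length 9); it appears in order in both A and B, and no longer such subsequence exists.

9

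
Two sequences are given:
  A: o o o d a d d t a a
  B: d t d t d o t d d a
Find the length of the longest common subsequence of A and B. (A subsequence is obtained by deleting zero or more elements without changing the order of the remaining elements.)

Backtracking the LCS table gives one alignment: d (A4,B1) → d (A6,B3) → d (A7,B5) → t (A8,B7) → a (A10,B10).
So the longest common subsequence has length 5.

5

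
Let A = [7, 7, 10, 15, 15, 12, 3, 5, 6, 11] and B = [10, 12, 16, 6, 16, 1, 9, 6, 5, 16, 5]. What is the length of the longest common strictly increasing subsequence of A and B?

For each value that appears in both, track the longest common increasing run ending there.
The best achievable length is 2; one witness is 10, 12 (A-positions 3,6, B-positions 1,2).

2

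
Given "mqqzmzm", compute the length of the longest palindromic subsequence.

Using dp[i][j] = 2 + dp[i+1][j−1] if the ends match, else max(dp[i+1][j], dp[i][j−1]):
dp[1][7] = 5. A witness is mzmzm at positions 1,4,5,6,7.

5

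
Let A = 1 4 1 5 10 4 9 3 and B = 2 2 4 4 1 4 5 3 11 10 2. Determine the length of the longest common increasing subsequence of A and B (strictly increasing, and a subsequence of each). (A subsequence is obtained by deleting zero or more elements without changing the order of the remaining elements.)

A longest common strictly increasing subsequence is 1, 4, 5, 10 (length 4); it appears in order in both A and B, and no longer such subsequence exists.

4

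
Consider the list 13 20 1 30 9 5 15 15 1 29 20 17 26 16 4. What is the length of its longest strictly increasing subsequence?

5

Let dp[i] be the longest increasing subsequence ending at position i. Then dp = [1, 2, 1, 3, 2, 2, 3, 3, 1, 4, 4, 4, 5, 4, 2].
The maximum is 5; one witness is 1, 9, 15, 20, 26 at positions 3,5,7,11,13.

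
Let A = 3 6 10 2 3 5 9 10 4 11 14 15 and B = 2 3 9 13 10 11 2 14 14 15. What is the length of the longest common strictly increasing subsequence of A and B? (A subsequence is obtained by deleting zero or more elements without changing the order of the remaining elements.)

A longest common strictly increasing subsequence is 2, 3, 9, 10, 11, 14, 15 (length 7); it appears in order in both A and B, and no longer such subsequence exists.

7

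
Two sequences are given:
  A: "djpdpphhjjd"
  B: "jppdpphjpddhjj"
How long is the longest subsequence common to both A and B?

9

Backtracking the LCS table gives one alignment: j (A2,B1) → p (A3,B3) → d (A4,B4) → p (A5,B5) → p (A6,B6) → h (A7,B7) → h (A8,B12) → j (A9,B13) → j (A10,B14).
So the longest common subsequence has length 9.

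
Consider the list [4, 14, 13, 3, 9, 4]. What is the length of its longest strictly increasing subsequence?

2

One longest increasing subsequence is 4, 14 (positions 1,2), of length 2; no longer one exists.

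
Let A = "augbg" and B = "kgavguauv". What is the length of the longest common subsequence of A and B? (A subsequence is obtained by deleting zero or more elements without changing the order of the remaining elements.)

Backtracking the LCS table gives one alignment: a (A1,B7) → u (A2,B8).
So the longest common subsequence has length 2.

2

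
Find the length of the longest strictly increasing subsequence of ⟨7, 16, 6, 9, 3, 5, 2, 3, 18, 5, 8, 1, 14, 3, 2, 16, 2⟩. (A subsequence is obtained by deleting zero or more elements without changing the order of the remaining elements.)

6

Let dp[i] be the longest increasing subsequence ending at position i. Then dp = [1, 2, 1, 2, 1, 2, 1, 2, 3, 3, 4, 1, 5, 2, 2, 6, 2].
The maximum is 6; one witness is 2, 3, 5, 8, 14, 16 at positions 7,8,10,11,13,16.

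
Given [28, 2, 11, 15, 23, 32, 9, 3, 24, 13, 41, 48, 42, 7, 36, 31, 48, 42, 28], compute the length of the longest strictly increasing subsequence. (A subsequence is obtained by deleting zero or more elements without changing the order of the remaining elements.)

Let dp[i] be the longest increasing subsequence ending at position i. Then dp = [1, 1, 2, 3, 4, 5, 2, 2, 5, 3, 6, 7, 7, 3, 6, 6, 8, 7, 6].
The maximum is 8; one witness is 2, 11, 15, 23, 32, 41, 42, 48 at positions 2,3,4,5,6,11,13,17.

8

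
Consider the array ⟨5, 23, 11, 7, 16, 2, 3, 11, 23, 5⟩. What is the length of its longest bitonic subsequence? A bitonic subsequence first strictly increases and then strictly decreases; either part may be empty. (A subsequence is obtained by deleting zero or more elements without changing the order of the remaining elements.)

5

Let inc[i] be the LIS ending at i and dec[i] the longest strictly decreasing subsequence starting at i. inc = [1, 2, 2, 2, 3, 1, 2, 3, 4, 3], dec = [2, 4, 3, 2, 3, 1, 1, 2, 2, 1].
max_i inc[i]+dec[i]−1 = 5, with one witness 5, 23, 16, 11, 5.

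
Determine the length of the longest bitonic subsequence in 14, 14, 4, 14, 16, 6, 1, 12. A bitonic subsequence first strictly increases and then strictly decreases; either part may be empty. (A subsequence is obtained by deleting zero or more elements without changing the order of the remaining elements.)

5

Let inc[i] be the LIS ending at i and dec[i] the longest strictly decreasing subsequence starting at i. inc = [1, 1, 1, 2, 3, 2, 1, 3], dec = [3, 3, 2, 3, 3, 2, 1, 1].
max_i inc[i]+dec[i]−1 = 5, with one witness 4, 14, 16, 6, 1.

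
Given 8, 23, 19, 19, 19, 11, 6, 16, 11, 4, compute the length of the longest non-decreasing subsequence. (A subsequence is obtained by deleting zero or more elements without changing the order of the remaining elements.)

Scanning left to right, the best length ending at each element is: 8→1, 23→2, 19→2, 19→3, 19→4, 11→2, 6→1, 16→3, 11→3, 4→1.
So the longest non-decreasing subsequence has length 4, e.g. 8, 19, 19, 19.

4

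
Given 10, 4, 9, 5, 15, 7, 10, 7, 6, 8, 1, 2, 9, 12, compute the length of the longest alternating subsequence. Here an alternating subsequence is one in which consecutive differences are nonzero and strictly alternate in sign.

Track the best alternating length ending on an up-step vs a down-step at each position: up/down = 1/1, 1/2, 3/2, 3/4, 5/1, 5/6, 7/6, 5/8, 5/8, 9/8, 1/10, 11/10, 11/8, 11/6.
The maximum over both is 11; one such subsequence is 10, 4, 9, 5, 15, 7, 10, 7, 8, 1, 2.

11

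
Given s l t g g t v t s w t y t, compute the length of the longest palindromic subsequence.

6

Using dp[i][j] = 2 + dp[i+1][j−1] if the ends match, else max(dp[i+1][j], dp[i][j−1]):
dp[1][13] = 6. A witness is stggts at positions 1,3,4,5,8,9.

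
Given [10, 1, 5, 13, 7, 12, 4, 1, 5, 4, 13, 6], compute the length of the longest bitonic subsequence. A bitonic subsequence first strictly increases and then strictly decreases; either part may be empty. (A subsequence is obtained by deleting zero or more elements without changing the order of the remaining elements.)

6

Let inc[i] be the LIS ending at i and dec[i] the longest strictly decreasing subsequence starting at i. inc = [1, 1, 2, 3, 3, 4, 2, 1, 3, 2, 5, 4], dec = [4, 1, 3, 4, 3, 3, 2, 1, 2, 1, 2, 1].
max_i inc[i]+dec[i]−1 = 6, with one witness 1, 5, 13, 12, 5, 4.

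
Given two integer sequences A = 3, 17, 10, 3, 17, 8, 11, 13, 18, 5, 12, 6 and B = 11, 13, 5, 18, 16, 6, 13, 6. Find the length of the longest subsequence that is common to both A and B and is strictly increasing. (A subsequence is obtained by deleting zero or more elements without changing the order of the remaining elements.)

3

For each value that appears in both, track the longest common increasing run ending there.
The best achievable length is 3; one witness is 11, 13, 18 (A-positions 7,8,9, B-positions 1,2,4).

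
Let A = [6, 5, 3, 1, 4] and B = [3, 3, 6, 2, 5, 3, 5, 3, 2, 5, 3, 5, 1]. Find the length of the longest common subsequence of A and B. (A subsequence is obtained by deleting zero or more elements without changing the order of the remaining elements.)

A longest common subsequence is 6, 5, 3, 1 (length 4); the LCS DP confirms no longer common subsequence exists.

4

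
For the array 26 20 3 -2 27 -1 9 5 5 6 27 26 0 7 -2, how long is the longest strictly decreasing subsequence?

Scanning left to right, the best length ending at each element is: 26→1, 20→2, 3→3, -2→4, 27→1, -1→4, 9→3, 5→4, 5→4, 6→4, 27→1, 26→2, 0→5, 7→4, -2→6.
So the longest decreasing subsequence has length 6, e.g. 26, 20, 9, 5, 0, -2.

6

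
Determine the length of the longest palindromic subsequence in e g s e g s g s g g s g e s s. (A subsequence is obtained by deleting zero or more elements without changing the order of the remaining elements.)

11

Using dp[i][j] = 2 + dp[i+1][j−1] if the ends match, else max(dp[i+1][j], dp[i][j−1]):
dp[1][15] = 11. A witness is segsgggsges at positions 3,4,5,6,7,9,10,11,12,13,15.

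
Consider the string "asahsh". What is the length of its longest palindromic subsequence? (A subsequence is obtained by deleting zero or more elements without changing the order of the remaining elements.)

One longest palindromic subsequence is hsh (positions 4,5,6); it reads the same forward and backward, and the interval DP gives dp[1][6] = 3.

3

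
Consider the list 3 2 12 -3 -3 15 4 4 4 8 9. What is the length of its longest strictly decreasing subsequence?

3

Scanning left to right, the best length ending at each element is: 3→1, 2→2, 12→1, -3→3, -3→3, 15→1, 4→2, 4→2, 4→2, 8→2, 9→2.
So the longest decreasing subsequence has length 3, e.g. 3, 2, -3.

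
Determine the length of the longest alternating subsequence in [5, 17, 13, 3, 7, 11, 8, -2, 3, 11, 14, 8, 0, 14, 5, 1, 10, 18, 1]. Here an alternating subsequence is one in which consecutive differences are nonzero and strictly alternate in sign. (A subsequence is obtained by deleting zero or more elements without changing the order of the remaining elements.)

11

Track the best alternating length ending on an up-step vs a down-step at each position: up/down = 1/1, 2/1, 2/3, 1/3, 4/3, 4/3, 4/5, 1/5, 6/5, 6/3, 6/3, 6/7, 6/7, 8/3, 8/9, 8/9, 10/9, 10/1, 8/11.
The maximum over both is 11; one such subsequence is 5, 17, 3, 11, 8, 11, 8, 14, 5, 10, 1.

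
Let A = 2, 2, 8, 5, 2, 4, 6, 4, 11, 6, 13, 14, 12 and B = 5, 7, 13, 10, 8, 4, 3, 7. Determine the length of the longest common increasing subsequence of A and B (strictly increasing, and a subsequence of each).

A longest common strictly increasing subsequence is 5, 13 (length 2); it appears in order in both A and B, and no longer such subsequence exists.

2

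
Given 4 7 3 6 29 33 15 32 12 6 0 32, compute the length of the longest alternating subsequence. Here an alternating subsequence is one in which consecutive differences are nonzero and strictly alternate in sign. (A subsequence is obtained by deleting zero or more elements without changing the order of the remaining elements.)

8

A longest alternating subsequence is 4, 7, 3, 29, 15, 32, 12, 32 (positions 1,2,3,5,7,8,9,12); its 7 consecutive differences strictly alternate in sign, and length 8 is optimal.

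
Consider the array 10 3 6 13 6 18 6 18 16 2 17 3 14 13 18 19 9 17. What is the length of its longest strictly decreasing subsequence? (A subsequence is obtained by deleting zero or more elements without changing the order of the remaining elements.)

5

One longest decreasing subsequence is 18, 16, 14, 13, 9 (positions 6,9,13,14,17), of length 5; no longer one exists.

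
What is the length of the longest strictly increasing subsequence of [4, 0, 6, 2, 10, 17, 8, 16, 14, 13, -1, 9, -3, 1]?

4

Let dp[i] be the longest increasing subsequence ending at position i. Then dp = [1, 1, 2, 2, 3, 4, 3, 4, 4, 4, 1, 4, 1, 2].
The maximum is 4; one witness is 4, 6, 10, 17 at positions 1,3,5,6.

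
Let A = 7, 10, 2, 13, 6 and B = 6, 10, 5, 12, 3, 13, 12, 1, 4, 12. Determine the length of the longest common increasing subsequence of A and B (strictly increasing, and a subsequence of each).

For each value that appears in both, track the longest common increasing run ending there.
The best achievable length is 2; one witness is 10, 13 (A-positions 2,4, B-positions 2,6).

2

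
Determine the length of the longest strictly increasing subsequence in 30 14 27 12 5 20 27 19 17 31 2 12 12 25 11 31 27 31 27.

5

Scanning left to right, the best length ending at each element is: 30→1, 14→1, 27→2, 12→1, 5→1, 20→2, 27→3, 19→2, 17→2, 31→4, 2→1, 12→2, 12→2, 25→3, 11→2, 31→4, 27→4, 31→5, 27→4.
So the longest increasing subsequence has length 5, e.g. 14, 20, 25, 27, 31.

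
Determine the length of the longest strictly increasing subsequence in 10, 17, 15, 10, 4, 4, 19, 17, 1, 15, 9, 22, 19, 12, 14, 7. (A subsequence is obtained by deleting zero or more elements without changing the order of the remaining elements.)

4

Scanning left to right, the best length ending at each element is: 10→1, 17→2, 15→2, 10→1, 4→1, 4→1, 19→3, 17→3, 1→1, 15→2, 9→2, 22→4, 19→4, 12→3, 14→4, 7→2.
So the longest increasing subsequence has length 4, e.g. 10, 17, 19, 22.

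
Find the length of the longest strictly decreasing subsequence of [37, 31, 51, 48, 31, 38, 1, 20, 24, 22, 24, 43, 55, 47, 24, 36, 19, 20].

6

One longest decreasing subsequence is 51, 48, 31, 24, 22, 19 (positions 3,4,5,9,10,17), of length 6; no longer one exists.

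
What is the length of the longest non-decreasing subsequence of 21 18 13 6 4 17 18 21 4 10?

4

One longest non-decreasing subsequence is 13, 17, 18, 21 (positions 3,6,7,8), of length 4; no longer one exists.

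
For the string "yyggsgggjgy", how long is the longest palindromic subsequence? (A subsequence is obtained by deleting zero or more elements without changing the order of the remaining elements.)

One longest palindromic subsequence is yggggggy (positions 1,3,4,6,7,8,10,11); it reads the same forward and backward, and the interval DP gives dp[1][11] = 8.

8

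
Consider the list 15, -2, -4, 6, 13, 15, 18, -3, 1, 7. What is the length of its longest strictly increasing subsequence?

5

Let dp[i] be the longest increasing subsequence ending at position i. Then dp = [1, 1, 1, 2, 3, 4, 5, 2, 3, 4].
The maximum is 5; one witness is -2, 6, 13, 15, 18 at positions 2,4,5,6,7.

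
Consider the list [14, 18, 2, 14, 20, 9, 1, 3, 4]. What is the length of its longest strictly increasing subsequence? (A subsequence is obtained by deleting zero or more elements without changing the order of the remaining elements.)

Let dp[i] be the longest increasing subsequence ending at position i. Then dp = [1, 2, 1, 2, 3, 2, 1, 2, 3].
The maximum is 3; one witness is 14, 18, 20 at positions 1,2,5.

3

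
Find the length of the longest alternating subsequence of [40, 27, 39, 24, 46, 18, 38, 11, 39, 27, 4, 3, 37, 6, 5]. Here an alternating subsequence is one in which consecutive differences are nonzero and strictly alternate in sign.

A longest alternating subsequence is 40, 27, 39, 24, 46, 18, 38, 11, 39, 27, 37, 6 (positions 1,2,3,4,5,6,7,8,9,10,13,14); its 11 consecutive differences strictly alternate in sign, and length 12 is optimal.

12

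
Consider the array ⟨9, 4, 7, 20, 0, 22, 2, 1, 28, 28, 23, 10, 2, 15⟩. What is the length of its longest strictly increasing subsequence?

5

One longest increasing subsequence is 4, 7, 20, 22, 28 (positions 2,3,4,6,9), of length 5; no longer one exists.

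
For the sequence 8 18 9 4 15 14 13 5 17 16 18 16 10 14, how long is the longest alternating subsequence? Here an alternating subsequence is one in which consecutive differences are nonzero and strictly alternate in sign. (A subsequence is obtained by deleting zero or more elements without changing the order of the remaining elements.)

Track the best alternating length ending on an up-step vs a down-step at each position: up/down = 1/1, 2/1, 2/3, 1/3, 4/3, 4/5, 4/5, 4/5, 6/3, 6/7, 8/1, 6/9, 6/9, 10/9.
The maximum over both is 10; one such subsequence is 8, 18, 9, 15, 14, 17, 16, 18, 10, 14.

10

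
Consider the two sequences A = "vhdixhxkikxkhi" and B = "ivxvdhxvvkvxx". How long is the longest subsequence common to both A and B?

6

A longest common subsequence is vdhxkx (length 6); the LCS DP confirms no longer common subsequence exists.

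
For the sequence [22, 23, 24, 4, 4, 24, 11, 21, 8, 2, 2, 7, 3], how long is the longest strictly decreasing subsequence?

5

Scanning left to right, the best length ending at each element is: 22→1, 23→1, 24→1, 4→2, 4→2, 24→1, 11→2, 21→2, 8→3, 2→4, 2→4, 7→4, 3→5.
So the longest decreasing subsequence has length 5, e.g. 22, 11, 8, 7, 3.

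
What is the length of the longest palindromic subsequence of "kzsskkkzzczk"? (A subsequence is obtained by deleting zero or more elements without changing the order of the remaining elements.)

7

One longest palindromic subsequence is kzkkkzk (positions 1,2,5,6,7,11,12); it reads the same forward and backward, and the interval DP gives dp[1][12] = 7.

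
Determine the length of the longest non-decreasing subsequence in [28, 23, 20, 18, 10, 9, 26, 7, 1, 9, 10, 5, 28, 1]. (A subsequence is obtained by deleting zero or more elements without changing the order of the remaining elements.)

4

One longest non-decreasing subsequence is 9, 9, 10, 28 (positions 6,10,11,13), of length 4; no longer one exists.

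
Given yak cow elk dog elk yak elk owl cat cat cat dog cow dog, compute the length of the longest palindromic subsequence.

One longest palindromic subsequence is cow dog cat cat cat dog cow (positions 2,4,9,10,11,12,13); it reads the same forward and backward, and the interval DP gives dp[1][14] = 7.

7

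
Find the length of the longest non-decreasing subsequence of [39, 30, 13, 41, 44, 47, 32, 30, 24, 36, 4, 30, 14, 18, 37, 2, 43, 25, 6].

5

Let dp[i] be the longest non-decreasing subsequence ending at position i. Then dp = [1, 1, 1, 2, 3, 4, 2, 2, 2, 3, 1, 3, 2, 3, 4, 1, 5, 4, 2].
The maximum is 5; one witness is 30, 32, 36, 37, 43 at positions 2,7,10,15,17.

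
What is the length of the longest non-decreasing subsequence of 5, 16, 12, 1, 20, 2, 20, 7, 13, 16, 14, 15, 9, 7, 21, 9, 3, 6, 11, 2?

7

Let dp[i] be the longest non-decreasing subsequence ending at position i. Then dp = [1, 2, 2, 1, 3, 2, 4, 3, 4, 5, 5, 6, 4, 4, 7, 5, 3, 4, 6, 3].
The maximum is 7; one witness is 1, 2, 7, 13, 14, 15, 21 at positions 4,6,8,9,11,12,15.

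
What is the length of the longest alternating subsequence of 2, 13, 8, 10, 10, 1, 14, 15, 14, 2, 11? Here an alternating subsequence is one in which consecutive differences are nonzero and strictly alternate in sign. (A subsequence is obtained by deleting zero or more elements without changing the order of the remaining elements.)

8

Track the best alternating length ending on an up-step vs a down-step at each position: up/down = 1/1, 2/1, 2/3, 4/3, 4/3, 1/5, 6/1, 6/1, 6/7, 6/7, 8/7.
The maximum over both is 8; one such subsequence is 2, 13, 8, 10, 1, 14, 2, 11.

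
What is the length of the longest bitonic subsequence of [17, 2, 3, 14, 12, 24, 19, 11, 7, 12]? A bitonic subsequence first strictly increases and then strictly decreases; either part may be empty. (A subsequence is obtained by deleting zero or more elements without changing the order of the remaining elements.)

Let inc[i] be the LIS ending at i and dec[i] the longest strictly decreasing subsequence starting at i. inc = [1, 1, 2, 3, 3, 4, 4, 3, 3, 4], dec = [5, 1, 1, 4, 3, 4, 3, 2, 1, 1].
max_i inc[i]+dec[i]−1 = 7, with one witness 2, 3, 14, 24, 19, 11, 7.

7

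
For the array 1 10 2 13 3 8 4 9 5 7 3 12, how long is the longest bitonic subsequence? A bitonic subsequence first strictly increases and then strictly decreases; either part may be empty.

7

Let inc[i] be the LIS ending at i and dec[i] the longest strictly decreasing subsequence starting at i. inc = [1, 2, 2, 3, 3, 4, 4, 5, 5, 6, 3, 7], dec = [1, 4, 1, 4, 1, 3, 2, 3, 2, 2, 1, 1].
max_i inc[i]+dec[i]−1 = 7, with one witness 1, 2, 3, 8, 9, 7, 3.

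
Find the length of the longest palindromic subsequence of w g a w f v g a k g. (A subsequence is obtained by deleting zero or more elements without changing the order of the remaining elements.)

One longest palindromic subsequence is gagag (positions 2,3,7,8,10); it reads the same forward and backward, and the interval DP gives dp[1][10] = 5.

5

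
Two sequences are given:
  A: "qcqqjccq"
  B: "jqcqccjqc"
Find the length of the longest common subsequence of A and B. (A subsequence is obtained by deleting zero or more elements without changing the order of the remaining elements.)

6

Backtracking the LCS table gives one alignment: q (A1,B2) → c (A2,B3) → q (A4,B4) → c (A6,B5) → c (A7,B6) → q (A8,B8).
So the longest common subsequence has length 6.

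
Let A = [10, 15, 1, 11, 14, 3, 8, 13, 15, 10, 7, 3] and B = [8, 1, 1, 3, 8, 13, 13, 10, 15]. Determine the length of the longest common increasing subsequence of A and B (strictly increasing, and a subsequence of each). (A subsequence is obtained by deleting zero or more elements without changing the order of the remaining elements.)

A longest common strictly increasing subsequence is 1, 3, 8, 13, 15 (length 5); it appears in order in both A and B, and no longer such subsequence exists.

5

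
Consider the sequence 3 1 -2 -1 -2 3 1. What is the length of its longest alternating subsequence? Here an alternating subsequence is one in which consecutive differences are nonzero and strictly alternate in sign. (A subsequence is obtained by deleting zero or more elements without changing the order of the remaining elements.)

6

Track the best alternating length ending on an up-step vs a down-step at each position: up/down = 1/1, 1/2, 1/2, 3/2, 1/4, 5/1, 5/6.
The maximum over both is 6; one such subsequence is 3, -2, -1, -2, 3, 1.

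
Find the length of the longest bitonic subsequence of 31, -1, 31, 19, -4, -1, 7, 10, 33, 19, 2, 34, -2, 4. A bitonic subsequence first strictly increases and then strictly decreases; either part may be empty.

8

One longest bitonic subsequence is -4, -1, 7, 10, 33, 19, 2, -2 (positions 5,6,7,8,9,10,11,13): it rises to 33 then falls. Length 8 is optimal.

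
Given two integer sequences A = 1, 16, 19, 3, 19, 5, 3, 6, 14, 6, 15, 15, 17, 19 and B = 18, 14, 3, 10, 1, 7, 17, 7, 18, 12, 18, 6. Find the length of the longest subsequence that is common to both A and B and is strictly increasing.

2

For each value that appears in both, track the longest common increasing run ending there.
The best achievable length is 2; one witness is 14, 17 (A-positions 9,13, B-positions 2,7).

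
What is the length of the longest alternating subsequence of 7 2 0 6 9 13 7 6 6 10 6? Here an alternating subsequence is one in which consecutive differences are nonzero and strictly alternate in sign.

A longest alternating subsequence is 7, 2, 9, 7, 10, 6 (positions 1,2,5,7,10,11); its 5 consecutive differences strictly alternate in sign, and length 6 is optimal.

6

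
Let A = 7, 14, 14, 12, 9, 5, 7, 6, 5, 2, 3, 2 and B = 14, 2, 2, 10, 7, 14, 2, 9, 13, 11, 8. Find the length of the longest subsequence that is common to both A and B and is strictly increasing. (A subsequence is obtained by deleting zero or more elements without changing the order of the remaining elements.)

For each value that appears in both, track the longest common increasing run ending there.
The best achievable length is 2; one witness is 7, 14 (A-positions 1,2, B-positions 5,6).

2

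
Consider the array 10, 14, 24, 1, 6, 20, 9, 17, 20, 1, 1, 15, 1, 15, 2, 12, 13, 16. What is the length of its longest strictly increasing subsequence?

Let dp[i] be the longest increasing subsequence ending at position i. Then dp = [1, 2, 3, 1, 2, 3, 3, 4, 5, 1, 1, 4, 1, 4, 2, 4, 5, 6].
The maximum is 6; one witness is 1, 6, 9, 12, 13, 16 at positions 4,5,7,16,17,18.

6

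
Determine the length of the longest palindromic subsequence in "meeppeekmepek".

8

Using dp[i][j] = 2 + dp[i+1][j−1] if the ends match, else max(dp[i+1][j], dp[i][j−1]):
dp[1][13] = 8. A witness is meeppeem at positions 1,2,3,4,5,6,7,9.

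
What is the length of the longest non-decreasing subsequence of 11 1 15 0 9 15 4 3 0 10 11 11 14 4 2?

Scanning left to right, the best length ending at each element is: 11→1, 1→1, 15→2, 0→1, 9→2, 15→3, 4→2, 3→2, 0→2, 10→3, 11→4, 11→5, 14→6, 4→3, 2→3.
So the longest non-decreasing subsequence has length 6, e.g. 1, 9, 10, 11, 11, 14.

6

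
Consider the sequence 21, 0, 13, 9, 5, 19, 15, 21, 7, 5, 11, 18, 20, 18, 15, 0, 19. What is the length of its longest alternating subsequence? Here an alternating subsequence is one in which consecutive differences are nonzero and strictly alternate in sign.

11

A longest alternating subsequence is 21, 0, 13, 9, 19, 15, 21, 7, 20, 18, 19 (positions 1,2,3,4,6,7,8,9,13,14,17); its 10 consecutive differences strictly alternate in sign, and length 11 is optimal.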